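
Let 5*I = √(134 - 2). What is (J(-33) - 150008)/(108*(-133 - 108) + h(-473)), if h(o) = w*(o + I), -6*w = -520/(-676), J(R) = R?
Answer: 5926072300473/1025615976397 - 11703198*√33/1025615976397 ≈ 5.7780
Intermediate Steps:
I = 2*√33/5 (I = √(134 - 2)/5 = √132/5 = (2*√33)/5 = 2*√33/5 ≈ 2.2978)
w = -5/39 (w = -(-260)/(3*(-676)) = -(-260)*(-1)/(3*676) = -⅙*10/13 = -5/39 ≈ -0.12821)
h(o) = -5*o/39 - 2*√33/39 (h(o) = -5*(o + 2*√33/5)/39 = -5*o/39 - 2*√33/39)
(J(-33) - 150008)/(108*(-133 - 108) + h(-473)) = (-33 - 150008)/(108*(-133 - 108) + (-5/39*(-473) - 2*√33/39)) = -150041/(108*(-241) + (2365/39 - 2*√33/39)) = -150041/(-26028 + (2365/39 - 2*√33/39)) = -150041/(-1012727/39 - 2*√33/39)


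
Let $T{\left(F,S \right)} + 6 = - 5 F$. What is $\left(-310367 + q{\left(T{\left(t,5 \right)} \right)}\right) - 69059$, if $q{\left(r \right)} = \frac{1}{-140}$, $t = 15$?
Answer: $- \frac{53119641}{140} \approx -3.7943 \cdot 10^{5}$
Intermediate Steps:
$T{\left(F,S \right)} = -6 - 5 F$
$q{\left(r \right)} = - \frac{1}{140}$
$\left(-310367 + q{\left(T{\left(t,5 \right)} \right)}\right) - 69059 = \left(-310367 - \frac{1}{140}\right) - 69059 = - \frac{43451381}{140} - 69059 = - \frac{53119641}{140}$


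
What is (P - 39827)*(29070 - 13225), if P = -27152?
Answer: -1061282255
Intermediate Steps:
(P - 39827)*(29070 - 13225) = (-27152 - 39827)*(29070 - 13225) = -66979*15845 = -1061282255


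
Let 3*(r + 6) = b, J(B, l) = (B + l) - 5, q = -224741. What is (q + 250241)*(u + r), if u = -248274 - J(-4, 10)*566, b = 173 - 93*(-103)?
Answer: -6262681000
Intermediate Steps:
b = 9752 (b = 173 + 9579 = 9752)
J(B, l) = -5 + B + l
u = -248840 (u = -248274 - (-5 - 4 + 10)*566 = -248274 - 566 = -248840)
r = 9734/3 (r = -6 + (1/3)*9752 = -6 + 9752/3 = 9734/3 ≈ 3244.7)
(q + 250241)*(u + r) = (-224741 + 250241)*(-248840 + 9734/3) = 25500*(-736786/3) = -6262681000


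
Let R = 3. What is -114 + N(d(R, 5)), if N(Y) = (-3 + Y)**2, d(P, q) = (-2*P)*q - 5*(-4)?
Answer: 55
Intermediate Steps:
d(P, q) = 20 - 2*P*q (d(P, q) = -2*P*q + 20 = 20 - 2*P*q)
-114 + N(d(R, 5)) = -114 + (-3 + (20 - 2*3*5))**2 = -114 + (-3 + (20 - 30))**2 = -114 + (-3 - 10)**2 = -114 + (-13)**2 = -114 + 169 = 55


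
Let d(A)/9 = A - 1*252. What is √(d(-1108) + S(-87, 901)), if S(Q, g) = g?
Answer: I*√11339 ≈ 106.48*I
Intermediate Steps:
d(A) = -2268 + 9*A (d(A) = 9*(A - 1*252) = 9*(A - 252) = 9*(-252 + A) = -2268 + 9*A)
√(d(-1108) + S(-87, 901)) = √((-2268 + 9*(-1108)) + 901) = √((-2268 - 9972) + 901) = √(-12240 + 901) = √(-11339) = I*√11339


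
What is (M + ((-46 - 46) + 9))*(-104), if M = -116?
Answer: 20696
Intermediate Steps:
(M + ((-46 - 46) + 9))*(-104) = (-116 + ((-46 - 46) + 9))*(-104) = (-116 + (-92 + 9))*(-104) = (-116 - 83)*(-104) = -199*(-104) = 20696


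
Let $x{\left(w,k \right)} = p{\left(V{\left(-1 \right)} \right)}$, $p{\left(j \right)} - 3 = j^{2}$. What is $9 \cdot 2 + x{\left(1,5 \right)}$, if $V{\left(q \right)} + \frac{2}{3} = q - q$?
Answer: $\frac{193}{9} \approx 21.444$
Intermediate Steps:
$V{\left(q \right)} = - \frac{2}{3}$ ($V{\left(q \right)} = - \frac{2}{3} + \left(q - q\right) = - \frac{2}{3} + 0 = - \frac{2}{3}$)
$p{\left(j \right)} = 3 + j^{2}$
$x{\left(w,k \right)} = \frac{31}{9}$ ($x{\left(w,k \right)} = 3 + \left(- \frac{2}{3}\right)^{2} = 3 + \frac{4}{9} = \frac{31}{9}$)
$9 \cdot 2 + x{\left(1,5 \right)} = 9 \cdot 2 + \frac{31}{9} = 18 + \frac{31}{9} = \frac{193}{9}$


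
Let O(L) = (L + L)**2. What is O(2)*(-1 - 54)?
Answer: -880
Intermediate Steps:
O(L) = 4*L**2 (O(L) = (2*L)**2 = 4*L**2)
O(2)*(-1 - 54) = (4*2**2)*(-1 - 54) = (4*4)*(-55) = 16*(-55) = -880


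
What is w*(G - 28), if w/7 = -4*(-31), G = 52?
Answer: 20832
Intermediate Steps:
w = 868 (w = 7*(-4*(-31)) = 7*124 = 868)
w*(G - 28) = 868*(52 - 28) = 868*24 = 20832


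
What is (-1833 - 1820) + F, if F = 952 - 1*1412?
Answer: -4113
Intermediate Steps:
F = -460 (F = 952 - 1412 = -460)
(-1833 - 1820) + F = (-1833 - 1820) - 460 = -3653 - 460 = -4113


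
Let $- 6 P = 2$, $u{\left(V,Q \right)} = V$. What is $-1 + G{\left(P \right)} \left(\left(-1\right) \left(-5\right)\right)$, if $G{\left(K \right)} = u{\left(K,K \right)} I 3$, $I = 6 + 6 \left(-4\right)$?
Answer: $89$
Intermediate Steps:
$I = -18$ ($I = 6 - 24 = -18$)
$P = - \frac{1}{3}$ ($P = \left(- \frac{1}{6}\right) 2 = - \frac{1}{3} \approx -0.33333$)
$G{\left(K \right)} = - 54 K$ ($G{\left(K \right)} = K \left(-18\right) 3 = - 18 K 3 = - 54 K$)
$-1 + G{\left(P \right)} \left(\left(-1\right) \left(-5\right)\right) = -1 + \left(-54\right) \left(- \frac{1}{3}\right) \left(\left(-1\right) \left(-5\right)\right) = -1 + 18 \cdot 5 = -1 + 90 = 89$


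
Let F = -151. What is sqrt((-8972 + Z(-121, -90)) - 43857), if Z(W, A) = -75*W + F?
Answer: I*sqrt(43905) ≈ 209.54*I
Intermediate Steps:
Z(W, A) = -151 - 75*W (Z(W, A) = -75*W - 151 = -151 - 75*W)
sqrt((-8972 + Z(-121, -90)) - 43857) = sqrt((-8972 + (-151 - 75*(-121))) - 43857) = sqrt((-8972 + (-151 + 9075)) - 43857) = sqrt((-8972 + 8924) - 43857) = sqrt(-48 - 43857) = sqrt(-43905) = I*sqrt(43905)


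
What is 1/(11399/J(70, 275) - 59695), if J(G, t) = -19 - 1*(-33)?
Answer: -14/824331 ≈ -1.6983e-5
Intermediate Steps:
J(G, t) = 14 (J(G, t) = -19 + 33 = 14)
1/(11399/J(70, 275) - 59695) = 1/(11399/14 - 59695) = 1/(-824331/14) = -14/824331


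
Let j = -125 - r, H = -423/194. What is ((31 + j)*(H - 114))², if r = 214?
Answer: 12047882652036/9409 ≈ 1.2805e+9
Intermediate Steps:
H = -423/194 (H = -423*1/194 = -423/194 ≈ -2.1804)
j = -339 (j = -125 - 1*214 = -125 - 214 = -339)
((31 + j)*(H - 114))² = ((31 - 339)*(-423/194 - 114))² = (-308*(-22539/194))² = (3471006/97)² = 12047882652036/9409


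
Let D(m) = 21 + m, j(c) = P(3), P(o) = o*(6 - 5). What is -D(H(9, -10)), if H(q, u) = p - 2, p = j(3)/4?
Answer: -79/4 ≈ -19.750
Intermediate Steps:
P(o) = o (P(o) = o*1 = o)
j(c) = 3
p = ¾ (p = 3/4 = 3*(¼) = ¾ ≈ 0.75000)
H(q, u) = -5/4 (H(q, u) = ¾ - 2 = -5/4)
-D(H(9, -10)) = -(21 - 5/4) = -1*79/4 = -79/4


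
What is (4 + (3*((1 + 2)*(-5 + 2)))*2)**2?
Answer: 2500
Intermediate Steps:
(4 + (3*((1 + 2)*(-5 + 2)))*2)**2 = (4 + (3*(3*(-3)))*2)**2 = (4 + (3*(-9))*2)**2 = (4 - 27*2)**2 = (4 - 54)**2 = (-50)**2 = 2500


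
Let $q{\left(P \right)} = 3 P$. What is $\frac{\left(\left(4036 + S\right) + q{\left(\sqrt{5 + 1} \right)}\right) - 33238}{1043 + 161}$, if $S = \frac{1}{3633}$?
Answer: $- \frac{106090865}{4374132} + \frac{3 \sqrt{6}}{1204} \approx -24.248$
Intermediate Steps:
$S = \frac{1}{3633} \approx 0.00027525$
$\frac{\left(\left(4036 + S\right) + q{\left(\sqrt{5 + 1} \right)}\right) - 33238}{1043 + 161} = \frac{\left(\left(4036 + \frac{1}{3633}\right) + 3 \sqrt{5 + 1}\right) - 33238}{1043 + 161} = \frac{\left(\frac{14662789}{3633} + 3 \sqrt{6}\right) - 33238}{1204} = \left(- \frac{106090865}{3633} + 3 \sqrt{6}\right) \frac{1}{1204} = - \frac{106090865}{4374132} + \frac{3 \sqrt{6}}{1204}$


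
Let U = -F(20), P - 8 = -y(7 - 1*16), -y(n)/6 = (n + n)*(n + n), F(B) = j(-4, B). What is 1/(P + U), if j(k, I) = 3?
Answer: 1/1949 ≈ 0.00051308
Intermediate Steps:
F(B) = 3
y(n) = -24*n**2 (y(n) = -6*(n + n)*(n + n) = -6*2*n*2*n = -24*n**2)
P = 1952 (P = 8 - (-24)*(7 - 1*16)**2 = 8 - (-24)*(7 - 16)**2 = 8 - (-24)*(-9)**2 = 8 - (-24)*81 = 8 - 1*(-1944) = 8 + 1944 = 1952)
U = -3 (U = -1*3 = -3)
1/(P + U) = 1/(1952 - 3) = 1/1949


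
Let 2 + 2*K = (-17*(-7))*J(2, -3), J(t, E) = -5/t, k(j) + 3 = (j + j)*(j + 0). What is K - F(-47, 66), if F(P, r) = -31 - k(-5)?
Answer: -287/4 ≈ -71.750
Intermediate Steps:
k(j) = -3 + 2*j² (k(j) = -3 + (j + j)*(j + 0) = -3 + (2*j)*j = -3 + 2*j²)
F(P, r) = -78 (F(P, r) = -31 - (-3 + 2*(-5)²) = -31 - (-3 + 2*25) = -31 - (-3 + 50) = -31 - 1*47 = -31 - 47 = -78)
K = -599/4 (K = -1 + ((-17*(-7))*(-5/2))/2 = -1 + (119*(-5*½))/2 = -1 + (119*(-5/2))/2 = -1 + (½)*(-595/2) = -1 - 595/4 = -599/4 ≈ -149.75)
K - F(-47, 66) = -599/4 - 1*(-78) = -599/4 + 78 = -287/4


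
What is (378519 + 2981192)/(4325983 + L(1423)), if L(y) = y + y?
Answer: 3359711/4328829 ≈ 0.77612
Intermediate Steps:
L(y) = 2*y
(378519 + 2981192)/(4325983 + L(1423)) = (378519 + 2981192)/(4325983 + 2*1423) = 3359711/(4325983 + 2846) = 3359711/4328829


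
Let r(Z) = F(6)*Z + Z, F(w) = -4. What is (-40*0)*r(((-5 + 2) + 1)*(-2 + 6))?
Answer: 0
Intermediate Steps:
r(Z) = -3*Z (r(Z) = -4*Z + Z = -3*Z)
(-40*0)*r(((-5 + 2) + 1)*(-2 + 6)) = (-40*0)*(-3*((-5 + 2) + 1)*(-2 + 6)) = 0*(-3*(-3 + 1)*4) = 0*(-(-6)*4) = 0*(-3*(-8)) = 0*24 = 0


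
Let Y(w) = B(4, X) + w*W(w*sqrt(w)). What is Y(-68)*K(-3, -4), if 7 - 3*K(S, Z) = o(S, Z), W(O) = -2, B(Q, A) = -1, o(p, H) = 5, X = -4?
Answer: 90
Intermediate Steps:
K(S, Z) = 2/3 (K(S, Z) = 7/3 - 1/3*5 = 7/3 - 5/3 = 2/3)
Y(w) = -1 - 2*w (Y(w) = -1 + w*(-2) = -1 - 2*w)
Y(-68)*K(-3, -4) = (-1 - 2*(-68))*(2/3) = (-1 + 136)*(2/3) = 135*(2/3) = 90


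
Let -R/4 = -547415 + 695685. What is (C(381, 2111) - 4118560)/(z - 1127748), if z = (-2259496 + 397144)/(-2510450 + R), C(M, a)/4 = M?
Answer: 532389364045/145833245337 ≈ 3.6507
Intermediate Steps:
C(M, a) = 4*M
R = -593080 (R = -4*(-547415 + 695685) = -4*148270 = -593080)
z = 310392/517255 (z = (-2259496 + 397144)/(-2510450 - 593080) = -1862352/(-3103530) = -1862352*(-1/3103530) = 310392/517255 ≈ 0.60008)
(C(381, 2111) - 4118560)/(z - 1127748) = (4*381 - 4118560)/(310392/517255 - 1127748) = (1524 - 4118560)/(-583332981348/517255) = -4117036*(-517255/583332981348) = 532389364045/145833245337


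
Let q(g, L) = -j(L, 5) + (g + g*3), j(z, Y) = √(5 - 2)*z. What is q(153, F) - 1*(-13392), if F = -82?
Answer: 14004 + 82*√3 ≈ 14146.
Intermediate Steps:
j(z, Y) = z*√3 (j(z, Y) = √3*z = z*√3)
q(g, L) = 4*g - L*√3 (q(g, L) = -L*√3 + (g + g*3) = -L*√3 + (g + 3*g) = -L*√3 + 4*g = 4*g - L*√3)
q(153, F) - 1*(-13392) = (4*153 - 1*(-82)*√3) - 1*(-13392) = (612 + 82*√3) + 13392 = 14004 + 82*√3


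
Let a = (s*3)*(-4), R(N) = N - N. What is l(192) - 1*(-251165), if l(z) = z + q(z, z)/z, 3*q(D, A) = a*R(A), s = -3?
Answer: 251357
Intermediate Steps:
R(N) = 0
a = 36 (a = -3*3*(-4) = -9*(-4) = 36)
q(D, A) = 0 (q(D, A) = (36*0)/3 = (⅓)*0 = 0)
l(z) = z (l(z) = z + 0/z = z + 0 = z)
l(192) - 1*(-251165) = 192 - 1*(-251165) = 192 + 251165 = 251357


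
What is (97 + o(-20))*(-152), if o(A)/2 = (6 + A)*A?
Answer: -99864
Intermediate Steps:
o(A) = 2*A*(6 + A) (o(A) = 2*((6 + A)*A) = 2*(A*(6 + A)) = 2*A*(6 + A))
(97 + o(-20))*(-152) = (97 + 2*(-20)*(6 - 20))*(-152) = (97 + 2*(-20)*(-14))*(-152) = (97 + 560)*(-152) = 657*(-152) = -99864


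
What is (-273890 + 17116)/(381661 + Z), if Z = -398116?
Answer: 256774/16455 ≈ 15.605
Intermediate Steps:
(-273890 + 17116)/(381661 + Z) = (-273890 + 17116)/(381661 - 398116) = -256774/(-16455) = -256774*(-1/16455) = 256774/16455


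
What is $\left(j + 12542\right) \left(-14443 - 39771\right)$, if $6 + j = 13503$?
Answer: $-1411678346$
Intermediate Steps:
$j = 13497$ ($j = -6 + 13503 = 13497$)
$\left(j + 12542\right) \left(-14443 - 39771\right) = \left(13497 + 12542\right) \left(-14443 - 39771\right) = 26039 \left(-54214\right) = -1411678346$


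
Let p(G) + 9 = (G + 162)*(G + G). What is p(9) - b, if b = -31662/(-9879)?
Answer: 10095663/3293 ≈ 3065.8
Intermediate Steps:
b = 10554/3293 (b = -31662*(-1/9879) = 10554/3293 ≈ 3.2050)
p(G) = -9 + 2*G*(162 + G) (p(G) = -9 + (G + 162)*(G + G) = -9 + (162 + G)*(2*G) = -9 + 2*G*(162 + G))
p(9) - b = (-9 + 2*9² + 324*9) - 1*10554/3293 = (-9 + 2*81 + 2916) - 10554/3293 = (-9 + 162 + 2916) - 10554/3293 = 3069 - 10554/3293 = 10095663/3293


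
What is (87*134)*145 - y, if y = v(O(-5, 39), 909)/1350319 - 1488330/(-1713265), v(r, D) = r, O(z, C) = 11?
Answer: 782136848462091233/462690856307 ≈ 1.6904e+6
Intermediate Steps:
y = 401947824637/462690856307 (y = 11/1350319 - 1488330/(-1713265) = 11*(1/1350319) - 1488330*(-1/1713265) = 11/1350319 + 297666/342653 = 401947824637/462690856307 ≈ 0.86872)
(87*134)*145 - y = (87*134)*145 - 1*401947824637/462690856307 = 11658*145 - 401947824637/462690856307 = 1690410 - 401947824637/462690856307 = 782136848462091233/462690856307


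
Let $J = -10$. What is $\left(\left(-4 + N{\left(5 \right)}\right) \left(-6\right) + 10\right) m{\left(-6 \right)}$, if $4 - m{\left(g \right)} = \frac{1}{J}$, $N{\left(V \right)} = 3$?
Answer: $\frac{328}{5} \approx 65.6$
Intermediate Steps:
$m{\left(g \right)} = \frac{41}{10}$ ($m{\left(g \right)} = 4 - \frac{1}{-10} = 4 - - \frac{1}{10} = 4 + \frac{1}{10} = \frac{41}{10}$)
$\left(\left(-4 + N{\left(5 \right)}\right) \left(-6\right) + 10\right) m{\left(-6 \right)} = \left(\left(-4 + 3\right) \left(-6\right) + 10\right) \frac{41}{10} = \left(\left(-1\right) \left(-6\right) + 10\right) \frac{41}{10} = \left(6 + 10\right) \frac{41}{10} = 16 \cdot \frac{41}{10} = \frac{328}{5}$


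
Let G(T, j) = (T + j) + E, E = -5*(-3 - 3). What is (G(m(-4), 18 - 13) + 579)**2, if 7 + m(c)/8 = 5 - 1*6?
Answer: 302500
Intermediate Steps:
m(c) = -64 (m(c) = -56 + 8*(5 - 1*6) = -56 + 8*(5 - 6) = -56 + 8*(-1) = -56 - 8 = -64)
E = 30 (E = -5*(-6) = 30)
G(T, j) = 30 + T + j (G(T, j) = (T + j) + 30 = 30 + T + j)
(G(m(-4), 18 - 13) + 579)**2 = ((30 - 64 + (18 - 13)) + 579)**2 = ((30 - 64 + 5) + 579)**2 = (-29 + 579)**2 = 550**2 = 302500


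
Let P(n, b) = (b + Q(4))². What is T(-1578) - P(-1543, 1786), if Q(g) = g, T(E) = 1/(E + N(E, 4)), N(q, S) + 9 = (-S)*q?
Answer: -15139372499/4725 ≈ -3.2041e+6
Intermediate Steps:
N(q, S) = -9 - S*q (N(q, S) = -9 + (-S)*q = -9 - S*q)
T(E) = 1/(-9 - 3*E) (T(E) = 1/(E + (-9 - 1*4*E)) = 1/(E + (-9 - 4*E)) = 1/(-9 - 3*E))
P(n, b) = (4 + b)² (P(n, b) = (b + 4)² = (4 + b)²)
T(-1578) - P(-1543, 1786) = -1/(9 + 3*(-1578)) - (4 + 1786)² = -1/(9 - 4734) - 1*1790² = -1/(-4725) - 1*3204100 = -1*(-1/4725) - 3204100 = 1/4725 - 3204100 = -15139372499/4725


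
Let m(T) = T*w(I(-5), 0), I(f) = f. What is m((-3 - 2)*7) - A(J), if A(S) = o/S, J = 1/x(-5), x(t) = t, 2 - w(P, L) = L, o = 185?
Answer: 855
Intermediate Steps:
w(P, L) = 2 - L
J = -⅕ (J = 1/(-5) = -⅕ ≈ -0.20000)
m(T) = 2*T (m(T) = T*(2 - 1*0) = T*(2 + 0) = T*2 = 2*T)
A(S) = 185/S
m((-3 - 2)*7) - A(J) = 2*((-3 - 2)*7) - 185/(-⅕) = 2*(-5*7) - 185*(-5) = 2*(-35) - 1*(-925) = -70 + 925 = 855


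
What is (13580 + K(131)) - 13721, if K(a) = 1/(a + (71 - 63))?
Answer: -19598/139 ≈ -140.99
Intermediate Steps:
K(a) = 1/(8 + a) (K(a) = 1/(a + 8) = 1/(8 + a))
(13580 + K(131)) - 13721 = (13580 + 1/(8 + 131)) - 13721 = (13580 + 1/139) - 13721 = 1887621/139 - 13721 = -19598/139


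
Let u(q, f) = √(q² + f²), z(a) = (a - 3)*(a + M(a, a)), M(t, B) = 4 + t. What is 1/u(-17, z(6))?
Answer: √2593/2593 ≈ 0.019638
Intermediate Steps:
z(a) = (-3 + a)*(4 + 2*a) (z(a) = (a - 3)*(a + (4 + a)) = (-3 + a)*(4 + 2*a))
u(q, f) = √(f² + q²)
1/u(-17, z(6)) = 1/(√((-12 - 2*6 + 2*6²)² + (-17)²)) = 1/(√((-12 - 12 + 2*36)² + 289)) = 1/(√((-12 - 12 + 72)² + 289)) = 1/(√(48² + 289)) = 1/(√(2304 + 289)) = 1/(√2593) = √2593/2593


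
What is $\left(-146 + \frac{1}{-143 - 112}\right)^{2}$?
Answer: $\frac{1386147361}{65025} \approx 21317.0$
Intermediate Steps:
$\left(-146 + \frac{1}{-143 - 112}\right)^{2} = \left(-146 + \frac{1}{-255}\right)^{2} = \left(-146 - \frac{1}{255}\right)^{2} = \left(- \frac{37231}{255}\right)^{2} = \frac{1386147361}{65025}$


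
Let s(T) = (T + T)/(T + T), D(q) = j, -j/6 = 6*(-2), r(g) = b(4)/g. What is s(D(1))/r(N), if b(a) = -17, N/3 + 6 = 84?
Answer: -234/17 ≈ -13.765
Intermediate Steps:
N = 234 (N = -18 + 3*84 = -18 + 252 = 234)
r(g) = -17/g
j = 72 (j = -36*(-2) = -6*(-12) = 72)
D(q) = 72
s(T) = 1 (s(T) = (2*T)/((2*T)) = (2*T)*(1/(2*T)) = 1)
s(D(1))/r(N) = 1/(-17/234) = 1*(-234/17) = -234/17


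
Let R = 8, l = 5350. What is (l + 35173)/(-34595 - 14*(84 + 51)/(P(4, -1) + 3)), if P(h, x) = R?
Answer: -445753/382435 ≈ -1.1656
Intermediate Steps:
P(h, x) = 8
(l + 35173)/(-34595 - 14*(84 + 51)/(P(4, -1) + 3)) = (5350 + 35173)/(-34595 - 14*(84 + 51)/(8 + 3)) = 40523/(-34595 - 1890/11) = 40523/(-382435/11) = 40523*(-11/382435) = -445753/382435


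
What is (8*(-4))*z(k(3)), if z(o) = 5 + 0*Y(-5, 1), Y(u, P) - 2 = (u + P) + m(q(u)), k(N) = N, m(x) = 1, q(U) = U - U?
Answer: -160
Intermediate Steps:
q(U) = 0
Y(u, P) = 3 + P + u (Y(u, P) = 2 + ((u + P) + 1) = 2 + ((P + u) + 1) = 2 + (1 + P + u) = 3 + P + u)
z(o) = 5 (z(o) = 5 + 0*(3 + 1 - 5) = 5 + 0*(-1) = 5 + 0 = 5)
(8*(-4))*z(k(3)) = (8*(-4))*5 = -32*5 = -160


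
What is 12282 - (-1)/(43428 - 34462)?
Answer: 110120413/8966 ≈ 12282.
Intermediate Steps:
12282 - (-1)/(43428 - 34462) = 12282 - (-1)/8966 = 12282 - 1*(-1/8966) = 12282 + 1/8966 = 110120413/8966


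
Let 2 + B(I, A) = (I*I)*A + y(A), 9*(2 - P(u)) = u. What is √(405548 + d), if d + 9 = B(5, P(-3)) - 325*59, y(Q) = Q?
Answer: 2*√869451/3 ≈ 621.63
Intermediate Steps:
P(u) = 2 - u/9
B(I, A) = -2 + A + A*I² (B(I, A) = -2 + ((I*I)*A + A) = -2 + (I²*A + A) = -2 + (A*I² + A) = -2 + (A + A*I²) = -2 + A + A*I²)
d = -57376/3 (d = -9 + ((-2 + (2 - ⅑*(-3)) + (2 - ⅑*(-3))*5²) - 325*59) = -9 + ((-2 + (2 + ⅓) + (2 + ⅓)*25) - 19175) = -9 + ((-2 + 7/3 + (7/3)*25) - 19175) = -9 + ((-2 + 7/3 + 175/3) - 19175) = -9 + (176/3 - 19175) = -9 - 57349/3 = -57376/3 ≈ -19125.)
√(405548 + d) = √(405548 - 57376/3) = √(1159268/3) = 2*√869451/3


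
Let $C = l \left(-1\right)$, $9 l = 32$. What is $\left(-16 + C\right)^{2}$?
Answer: $\frac{30976}{81} \approx 382.42$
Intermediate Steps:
$l = \frac{32}{9}$ ($l = \frac{1}{9} \cdot 32 = \frac{32}{9} \approx 3.5556$)
$C = - \frac{32}{9}$ ($C = \frac{32}{9} \left(-1\right) = - \frac{32}{9} \approx -3.5556$)
$\left(-16 + C\right)^{2} = \left(-16 - \frac{32}{9}\right)^{2} = \left(- \frac{176}{9}\right)^{2} = \frac{30976}{81}$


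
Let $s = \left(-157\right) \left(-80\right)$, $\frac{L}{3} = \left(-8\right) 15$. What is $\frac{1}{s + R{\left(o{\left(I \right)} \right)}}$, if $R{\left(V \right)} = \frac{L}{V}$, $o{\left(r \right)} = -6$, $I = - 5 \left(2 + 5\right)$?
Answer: $\frac{1}{12620} \approx 7.9239 \cdot 10^{-5}$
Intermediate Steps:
$I = -35$ ($I = \left(-5\right) 7 = -35$)
$L = -360$ ($L = 3 \left(\left(-8\right) 15\right) = 3 \left(-120\right) = -360$)
$s = 12560$
$R{\left(V \right)} = - \frac{360}{V}$
$\frac{1}{s + R{\left(o{\left(I \right)} \right)}} = \frac{1}{12560 - \frac{360}{-6}} = \frac{1}{12560 - -60} = \frac{1}{12560 + 60} = \frac{1}{12620}$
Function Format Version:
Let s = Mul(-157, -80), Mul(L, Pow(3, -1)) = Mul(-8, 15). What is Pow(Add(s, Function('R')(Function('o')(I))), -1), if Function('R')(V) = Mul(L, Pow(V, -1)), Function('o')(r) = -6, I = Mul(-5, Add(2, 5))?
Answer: Rational(1, 12620) ≈ 7.9239e-5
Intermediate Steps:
I = -35 (I = Mul(-5, 7) = -35)
L = -360 (L = Mul(3, Mul(-8, 15)) = Mul(3, -120) = -360)
s = 12560
Function('R')(V) = Mul(-360, Pow(V, -1))
Pow(Add(s, Function('R')(Function('o')(I))), -1) = Pow(Add(12560, Mul(-360, Pow(-6, -1))), -1) = Pow(Add(12560, Mul(-360, Rational(-1, 6))), -1) = Pow(Add(12560, 60), -1) = Pow(12620, -1) = Rational(1, 12620)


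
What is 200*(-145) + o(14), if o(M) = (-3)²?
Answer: -28991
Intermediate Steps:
o(M) = 9
200*(-145) + o(14) = 200*(-145) + 9 = -29000 + 9 = -28991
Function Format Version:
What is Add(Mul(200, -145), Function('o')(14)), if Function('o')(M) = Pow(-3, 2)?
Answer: -28991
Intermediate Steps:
Function('o')(M) = 9
Add(Mul(200, -145), Function('o')(14)) = Add(Mul(200, -145), 9) = Add(-29000, 9) = -28991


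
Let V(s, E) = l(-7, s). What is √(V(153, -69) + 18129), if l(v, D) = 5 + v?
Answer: √18127 ≈ 134.64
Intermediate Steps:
V(s, E) = -2 (V(s, E) = 5 - 7 = -2)
√(V(153, -69) + 18129) = √(-2 + 18129) = √18127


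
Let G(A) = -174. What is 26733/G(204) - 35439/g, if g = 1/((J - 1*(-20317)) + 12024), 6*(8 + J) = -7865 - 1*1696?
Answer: -31591941530/29 ≈ -1.0894e+9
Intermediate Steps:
J = -3203/2 (J = -8 + (-7865 - 1*1696)/6 = -8 + (-7865 - 1696)/6 = -8 + (⅙)*(-9561) = -8 - 3187/2 = -3203/2 ≈ -1601.5)
g = 2/61479 (g = 1/((-3203/2 - 1*(-20317)) + 12024) = 1/((-3203/2 + 20317) + 12024) = 1/(37431/2 + 12024) = 1/(61479/2) = 2/61479 ≈ 3.2531e-5)
26733/G(204) - 35439/g = 26733/(-174) - 35439/2/61479 = 26733*(-1/174) - 35439*61479/2 = -8911/58 - 2178754281/2 = -31591941530/29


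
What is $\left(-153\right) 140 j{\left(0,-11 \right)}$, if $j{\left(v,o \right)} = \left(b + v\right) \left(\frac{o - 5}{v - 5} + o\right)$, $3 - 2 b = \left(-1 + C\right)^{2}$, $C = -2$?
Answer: $-501228$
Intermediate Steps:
$b = -3$ ($b = \frac{3}{2} - \frac{\left(-1 - 2\right)^{2}}{2} = \frac{3}{2} - \frac{\left(-3\right)^{2}}{2} = \frac{3}{2} - \frac{9}{2} = -3$)
$j{\left(v,o \right)} = \left(-3 + v\right) \left(o + \frac{-5 + o}{-5 + v}\right)$ ($j{\left(v,o \right)} = \left(-3 + v\right) \left(\frac{o - 5}{v - 5} + o\right) = \left(-3 + v\right) \left(\frac{-5 + o}{-5 + v} + o\right) = \left(-3 + v\right) \left(o + \frac{-5 + o}{-5 + v}\right)$)
$\left(-153\right) 140 j{\left(0,-11 \right)} = \left(-153\right) 140 \frac{15 - 0 + 12 \left(-11\right) - 11 \cdot 0^{2} - \left(-77\right) 0}{-5 + 0} = - 21420 \frac{15 + 0 - 132 - 0 + 0}{-5} = - 21420 \left(- \frac{15 + 0 - 132 + 0 + 0}{5}\right) = - 21420 \left(\left(- \frac{1}{5}\right) \left(-117\right)\right) = \left(-21420\right) \frac{117}{5} = -501228$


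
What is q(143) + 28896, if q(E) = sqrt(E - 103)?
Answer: 28896 + 2*sqrt(10) ≈ 28902.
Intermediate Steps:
q(E) = sqrt(-103 + E)
q(143) + 28896 = sqrt(-103 + 143) + 28896 = sqrt(40) + 28896 = 2*sqrt(10) + 28896 = 28896 + 2*sqrt(10)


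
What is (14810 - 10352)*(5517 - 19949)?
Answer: -64337856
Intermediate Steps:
(14810 - 10352)*(5517 - 19949) = 4458*(-14432) = -64337856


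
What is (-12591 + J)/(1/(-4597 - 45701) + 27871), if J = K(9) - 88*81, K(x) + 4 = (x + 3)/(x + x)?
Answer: -991993922/1401855557 ≈ -0.70763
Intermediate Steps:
K(x) = -4 + (3 + x)/(2*x) (K(x) = -4 + (x + 3)/(x + x) = -4 + (3 + x)/((2*x)) = -4 + (3 + x)*(1/(2*x)) = -4 + (3 + x)/(2*x))
J = -21394/3 (J = (½)*(3 - 7*9)/9 - 88*81 = (½)*(⅑)*(3 - 63) - 7128 = (½)*(⅑)*(-60) - 7128 = -10/3 - 7128 = -21394/3 ≈ -7131.3)
(-12591 + J)/(1/(-4597 - 45701) + 27871) = (-12591 - 21394/3)/(1/(-4597 - 45701) + 27871) = -59167/(3*(1/(-50298) + 27871)) = -59167/(3*(-1/50298 + 27871)) = -59167/(3*1401855557/50298) = -59167/3*50298/1401855557 = -991993922/1401855557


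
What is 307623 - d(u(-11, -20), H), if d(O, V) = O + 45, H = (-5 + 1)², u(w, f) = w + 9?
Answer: 307580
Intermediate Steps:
u(w, f) = 9 + w
H = 16 (H = (-4)² = 16)
d(O, V) = 45 + O
307623 - d(u(-11, -20), H) = 307623 - (45 + (9 - 11)) = 307623 - (45 - 2) = 307623 - 1*43 = 307623 - 43 = 307580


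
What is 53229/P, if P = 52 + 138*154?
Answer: 53229/21304 ≈ 2.4985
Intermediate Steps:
P = 21304 (P = 52 + 21252 = 21304)
53229/P = 53229/21304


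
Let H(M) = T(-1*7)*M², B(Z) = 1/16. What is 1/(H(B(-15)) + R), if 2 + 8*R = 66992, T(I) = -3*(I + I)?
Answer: 128/1071861 ≈ 0.00011942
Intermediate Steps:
B(Z) = 1/16
T(I) = -6*I
R = 33495/4 (R = -¼ + (⅛)*66992 = -¼ + 8374 = 33495/4 ≈ 8373.8)
H(M) = 42*M² (H(M) = (-(-6)*7)*M² = (-6*(-7))*M² = 42*M²)
1/(H(B(-15)) + R) = 1/(42*(1/16)² + 33495/4) = 1/(42*(1/256) + 33495/4) = 1/(21/128 + 33495/4) = 1/(1071861/128) = 128/1071861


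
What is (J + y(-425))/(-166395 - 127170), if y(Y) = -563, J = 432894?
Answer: -432331/293565 ≈ -1.4727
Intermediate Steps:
(J + y(-425))/(-166395 - 127170) = (432894 - 563)/(-166395 - 127170) = 432331/(-293565) = 432331*(-1/293565) = -432331/293565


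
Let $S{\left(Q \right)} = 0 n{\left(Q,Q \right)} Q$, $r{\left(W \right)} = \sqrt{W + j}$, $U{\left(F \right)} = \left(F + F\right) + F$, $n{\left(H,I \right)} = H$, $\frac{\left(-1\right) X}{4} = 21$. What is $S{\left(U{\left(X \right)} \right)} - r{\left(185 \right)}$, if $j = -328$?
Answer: $- i \sqrt{143} \approx - 11.958 i$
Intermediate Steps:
$X = -84$ ($X = \left(-4\right) 21 = -84$)
$U{\left(F \right)} = 3 F$ ($U{\left(F \right)} = 2 F + F = 3 F$)
$r{\left(W \right)} = \sqrt{-328 + W}$ ($r{\left(W \right)} = \sqrt{W - 328} = \sqrt{-328 + W}$)
$S{\left(Q \right)} = 0$ ($S{\left(Q \right)} = 0 Q Q = 0 Q = 0$)
$S{\left(U{\left(X \right)} \right)} - r{\left(185 \right)} = 0 - \sqrt{-328 + 185} = 0 - \sqrt{-143} = 0 - i \sqrt{143} = - i \sqrt{143}$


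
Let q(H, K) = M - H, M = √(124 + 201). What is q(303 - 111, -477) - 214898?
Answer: -215090 + 5*√13 ≈ -2.1507e+5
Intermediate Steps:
M = 5*√13 (M = √325 = 5*√13 ≈ 18.028)
q(H, K) = -H + 5*√13 (q(H, K) = 5*√13 - H = -H + 5*√13)
q(303 - 111, -477) - 214898 = (-(303 - 111) + 5*√13) - 214898 = (-1*192 + 5*√13) - 214898 = (-192 + 5*√13) - 214898 = -215090 + 5*√13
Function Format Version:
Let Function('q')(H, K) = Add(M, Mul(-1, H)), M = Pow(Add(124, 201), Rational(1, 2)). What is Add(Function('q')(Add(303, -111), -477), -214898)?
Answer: Add(-215090, Mul(5, Pow(13, Rational(1, 2)))) ≈ -2.1507e+5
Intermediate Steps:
M = Mul(5, Pow(13, Rational(1, 2))) (M = Pow(325, Rational(1, 2)) = Mul(5, Pow(13, Rational(1, 2))) ≈ 18.028)
Function('q')(H, K) = Add(Mul(-1, H), Mul(5, Pow(13, Rational(1, 2)))) (Function('q')(H, K) = Add(Mul(5, Pow(13, Rational(1, 2))), Mul(-1, H)) = Add(Mul(-1, H), Mul(5, Pow(13, Rational(1, 2)))))
Add(Function('q')(Add(303, -111), -477), -214898) = Add(Add(Mul(-1, Add(303, -111)), Mul(5, Pow(13, Rational(1, 2)))), -214898) = Add(Add(Mul(-1, 192), Mul(5, Pow(13, Rational(1, 2)))), -214898) = Add(Add(-192, Mul(5, Pow(13, Rational(1, 2)))), -214898) = Add(-215090, Mul(5, Pow(13, Rational(1, 2))))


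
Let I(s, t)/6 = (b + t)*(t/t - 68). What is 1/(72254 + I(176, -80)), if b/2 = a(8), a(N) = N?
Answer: 1/97982 ≈ 1.0206e-5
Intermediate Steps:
b = 16 (b = 2*8 = 16)
I(s, t) = -6432 - 402*t (I(s, t) = 6*((16 + t)*(t/t - 68)) = 6*((16 + t)*(1 - 68)) = 6*((16 + t)*(-67)) = 6*(-1072 - 67*t) = -6432 - 402*t)
1/(72254 + I(176, -80)) = 1/(72254 + (-6432 - 402*(-80))) = 1/(72254 + (-6432 + 32160)) = 1/(72254 + 25728) = 1/97982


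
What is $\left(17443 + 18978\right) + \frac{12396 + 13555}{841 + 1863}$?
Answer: $\frac{98508335}{2704} \approx 36431.0$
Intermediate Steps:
$\left(17443 + 18978\right) + \frac{12396 + 13555}{841 + 1863} = 36421 + \frac{25951}{2704} = \frac{98508335}{2704}$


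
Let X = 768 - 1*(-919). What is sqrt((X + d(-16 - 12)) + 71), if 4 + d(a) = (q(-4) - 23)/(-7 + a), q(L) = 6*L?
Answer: sqrt(2150295)/35 ≈ 41.897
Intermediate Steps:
d(a) = -4 - 47/(-7 + a) (d(a) = -4 + (6*(-4) - 23)/(-7 + a) = -4 + (-24 - 23)/(-7 + a) = -4 - 47/(-7 + a))
X = 1687 (X = 768 + 919 = 1687)
sqrt((X + d(-16 - 12)) + 71) = sqrt((1687 + (-19 - 4*(-16 - 12))/(-7 + (-16 - 12))) + 71) = sqrt((1687 + (-19 - 4*(-28))/(-7 - 28)) + 71) = sqrt((1687 + (-19 + 112)/(-35)) + 71) = sqrt((1687 - 1/35*93) + 71) = sqrt((1687 - 93/35) + 71) = sqrt(58952/35 + 71) = sqrt(61437/35) = sqrt(2150295)/35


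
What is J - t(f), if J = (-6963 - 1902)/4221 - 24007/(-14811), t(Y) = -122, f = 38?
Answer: 844126246/6946359 ≈ 121.52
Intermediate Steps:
J = -3329552/6946359 (J = -8865*1/4221 - 24007*(-1/14811) = -985/469 + 24007/14811 = -3329552/6946359 ≈ -0.47932)
J - t(f) = -3329552/6946359 - 1*(-122) = -3329552/6946359 + 122 = 844126246/6946359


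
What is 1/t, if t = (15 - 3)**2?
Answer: 1/144 ≈ 0.0069444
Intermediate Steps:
t = 144 (t = 12**2 = 144)
1/t = 1/144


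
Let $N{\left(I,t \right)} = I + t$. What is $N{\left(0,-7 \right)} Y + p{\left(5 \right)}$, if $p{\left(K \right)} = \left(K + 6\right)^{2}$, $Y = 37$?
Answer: $-138$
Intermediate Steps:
$p{\left(K \right)} = \left(6 + K\right)^{2}$
$N{\left(0,-7 \right)} Y + p{\left(5 \right)} = \left(0 - 7\right) 37 + \left(6 + 5\right)^{2} = \left(-7\right) 37 + 11^{2} = -259 + 121 = -138$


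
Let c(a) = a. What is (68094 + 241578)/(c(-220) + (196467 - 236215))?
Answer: -38709/4996 ≈ -7.7480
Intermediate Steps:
(68094 + 241578)/(c(-220) + (196467 - 236215)) = (68094 + 241578)/(-220 + (196467 - 236215)) = 309672/(-220 - 39748) = 309672/(-39968) = 309672*(-1/39968) = -38709/4996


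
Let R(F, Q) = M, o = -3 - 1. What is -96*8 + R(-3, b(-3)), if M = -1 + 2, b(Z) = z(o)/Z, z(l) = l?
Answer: -767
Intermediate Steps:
o = -4
b(Z) = -4/Z
M = 1
R(F, Q) = 1
-96*8 + R(-3, b(-3)) = -96*8 + 1 = -768 + 1 = -767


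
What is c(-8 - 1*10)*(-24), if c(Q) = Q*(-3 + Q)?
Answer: -9072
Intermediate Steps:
c(-8 - 1*10)*(-24) = ((-8 - 1*10)*(-3 + (-8 - 1*10)))*(-24) = ((-8 - 10)*(-3 + (-8 - 10)))*(-24) = -18*(-3 - 18)*(-24) = -18*(-21)*(-24) = 378*(-24) = -9072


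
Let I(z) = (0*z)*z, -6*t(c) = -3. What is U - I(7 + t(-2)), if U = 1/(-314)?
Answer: -1/314 ≈ -0.0031847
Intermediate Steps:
t(c) = 1/2 (t(c) = -1/6*(-3) = 1/2)
U = -1/314 ≈ -0.0031847
I(z) = 0 (I(z) = 0*z = 0)
U - I(7 + t(-2)) = -1/314 - 1*0 = -1/314 + 0 = -1/314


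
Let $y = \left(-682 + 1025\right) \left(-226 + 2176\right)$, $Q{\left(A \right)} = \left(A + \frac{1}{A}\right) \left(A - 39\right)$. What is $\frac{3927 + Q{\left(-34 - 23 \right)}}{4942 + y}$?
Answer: $\frac{178613}{12802048} \approx 0.013952$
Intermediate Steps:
$Q{\left(A \right)} = \left(-39 + A\right) \left(A + \frac{1}{A}\right)$ ($Q{\left(A \right)} = \left(A + \frac{1}{A}\right) \left(A - 39\right) = \left(A + \frac{1}{A}\right) \left(-39 + A\right) = \left(-39 + A\right) \left(A + \frac{1}{A}\right)$)
$y = 668850$ ($y = 343 \cdot 1950 = 668850$)
$\frac{3927 + Q{\left(-34 - 23 \right)}}{4942 + y} = \frac{3927 - \left(-1 - \left(-34 - 23\right)^{2} + \frac{39}{-34 - 23} + 39 \left(-34 - 23\right)\right)}{4942 + 668850} = \frac{3927 - \left(-1 - \left(-34 - 23\right)^{2} + \frac{39}{-34 - 23} + 39 \left(-34 - 23\right)\right)}{673792} = \left(3927 + \left(1 + \left(-57\right)^{2} - -2223 - \frac{39}{-57}\right)\right) \frac{1}{673792} = \left(3927 + \left(1 + 3249 + 2223 - - \frac{13}{19}\right)\right) \frac{1}{673792} = \left(3927 + \left(1 + 3249 + 2223 + \frac{13}{19}\right)\right) \frac{1}{673792} = \left(3927 + \frac{104000}{19}\right) \frac{1}{673792} = \frac{178613}{19} \cdot \frac{1}{673792} = \frac{178613}{12802048}$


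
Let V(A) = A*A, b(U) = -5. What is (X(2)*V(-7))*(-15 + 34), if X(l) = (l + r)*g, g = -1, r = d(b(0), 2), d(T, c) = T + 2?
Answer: 931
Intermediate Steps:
d(T, c) = 2 + T
r = -3 (r = 2 - 5 = -3)
V(A) = A**2
X(l) = 3 - l (X(l) = (l - 3)*(-1) = (-3 + l)*(-1) = 3 - l)
(X(2)*V(-7))*(-15 + 34) = ((3 - 1*2)*(-7)**2)*(-15 + 34) = ((3 - 2)*49)*19 = (1*49)*19 = 49*19 = 931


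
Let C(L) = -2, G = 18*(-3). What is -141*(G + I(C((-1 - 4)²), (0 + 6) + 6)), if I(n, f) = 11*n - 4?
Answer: 11280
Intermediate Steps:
G = -54
I(n, f) = -4 + 11*n
-141*(G + I(C((-1 - 4)²), (0 + 6) + 6)) = -141*(-54 + (-4 + 11*(-2))) = -141*(-54 + (-4 - 22)) = -141*(-54 - 26) = -141*(-80) = 11280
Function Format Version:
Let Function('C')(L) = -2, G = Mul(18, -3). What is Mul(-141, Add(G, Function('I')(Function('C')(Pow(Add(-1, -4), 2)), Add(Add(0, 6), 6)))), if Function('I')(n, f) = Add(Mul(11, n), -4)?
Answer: 11280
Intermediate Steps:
G = -54
Function('I')(n, f) = Add(-4, Mul(11, n))
Mul(-141, Add(G, Function('I')(Function('C')(Pow(Add(-1, -4), 2)), Add(Add(0, 6), 6)))) = Mul(-141, Add(-54, Add(-4, Mul(11, -2)))) = Mul(-141, Add(-54, Add(-4, -22))) = Mul(-141, Add(-54, -26)) = Mul(-141, -80) = 11280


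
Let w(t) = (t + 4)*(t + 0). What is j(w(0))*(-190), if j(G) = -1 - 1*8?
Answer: 1710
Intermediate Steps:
w(t) = t*(4 + t) (w(t) = (4 + t)*t = t*(4 + t))
j(G) = -9 (j(G) = -1 - 8 = -9)
j(w(0))*(-190) = -9*(-190) = 1710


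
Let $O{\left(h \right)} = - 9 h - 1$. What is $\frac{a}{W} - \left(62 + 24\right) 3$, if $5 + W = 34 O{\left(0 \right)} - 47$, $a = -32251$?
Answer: $\frac{10063}{86} \approx 117.01$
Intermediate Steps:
$O{\left(h \right)} = -1 - 9 h$
$W = -86$ ($W = -5 - \left(47 - 34 \left(-1 - 0\right)\right) = -5 - \left(47 - 34 \left(-1 + 0\right)\right) = -5 + \left(34 \left(-1\right) - 47\right) = -5 - 81 = -86$)
$\frac{a}{W} - \left(62 + 24\right) 3 = - \frac{32251}{-86} - \left(62 + 24\right) 3 = \left(-32251\right) \left(- \frac{1}{86}\right) - 86 \cdot 3 = \frac{32251}{86} - 258 = \frac{10063}{86}$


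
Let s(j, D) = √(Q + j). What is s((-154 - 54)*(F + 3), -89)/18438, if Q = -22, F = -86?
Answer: √17242/18438 ≈ 0.0071216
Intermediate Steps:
s(j, D) = √(-22 + j)
s((-154 - 54)*(F + 3), -89)/18438 = √(-22 + (-154 - 54)*(-86 + 3))/18438 = √(-22 - 208*(-83))*(1/18438) = √(-22 + 17264)*(1/18438) = √17242*(1/18438) = √17242/18438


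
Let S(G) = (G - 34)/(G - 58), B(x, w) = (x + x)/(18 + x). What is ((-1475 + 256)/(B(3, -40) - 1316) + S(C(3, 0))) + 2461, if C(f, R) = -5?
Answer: 158760311/64470 ≈ 2462.5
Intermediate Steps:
B(x, w) = 2*x/(18 + x) (B(x, w) = (2*x)/(18 + x) = 2*x/(18 + x))
S(G) = (-34 + G)/(-58 + G)
((-1475 + 256)/(B(3, -40) - 1316) + S(C(3, 0))) + 2461 = ((-1475 + 256)/(2*3/(18 + 3) - 1316) + (-34 - 5)/(-58 - 5)) + 2461 = (-1219/(2*3/21 - 1316) - 39/(-63)) + 2461 = (-1219/(2*3*(1/21) - 1316) - 1/63*(-39)) + 2461 = (-1219/(2/7 - 1316) + 13/21) + 2461 = (-1219/(-9210/7) + 13/21) + 2461 = (-1219*(-7/9210) + 13/21) + 2461 = (8533/9210 + 13/21) + 2461 = 99641/64470 + 2461 = 158760311/64470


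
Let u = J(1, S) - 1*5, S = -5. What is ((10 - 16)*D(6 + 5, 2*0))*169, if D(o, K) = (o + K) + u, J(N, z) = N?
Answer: -7098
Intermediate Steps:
u = -4 (u = 1 - 1*5 = 1 - 5 = -4)
D(o, K) = -4 + K + o (D(o, K) = (o + K) - 4 = (K + o) - 4 = -4 + K + o)
((10 - 16)*D(6 + 5, 2*0))*169 = ((10 - 16)*(-4 + 2*0 + (6 + 5)))*169 = -6*(-4 + 0 + 11)*169 = -6*7*169 = -42*169 = -7098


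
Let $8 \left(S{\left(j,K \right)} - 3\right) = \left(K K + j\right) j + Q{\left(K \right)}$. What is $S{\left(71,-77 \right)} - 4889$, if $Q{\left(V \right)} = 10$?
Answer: $\frac{193461}{4} \approx 48365.0$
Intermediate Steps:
$S{\left(j,K \right)} = \frac{17}{4} + \frac{j \left(j + K^{2}\right)}{8}$ ($S{\left(j,K \right)} = 3 + \frac{\left(K K + j\right) j + 10}{8} = 3 + \frac{\left(K^{2} + j\right) j + 10}{8} = 3 + \frac{\left(j + K^{2}\right) j + 10}{8} = 3 + \frac{j \left(j + K^{2}\right) + 10}{8} = 3 + \frac{10 + j \left(j + K^{2}\right)}{8} = 3 + \left(\frac{5}{4} + \frac{j \left(j + K^{2}\right)}{8}\right) = \frac{17}{4} + \frac{j \left(j + K^{2}\right)}{8}$)
$S{\left(71,-77 \right)} - 4889 = \left(\frac{17}{4} + \frac{71^{2}}{8} + \frac{1}{8} \cdot 71 \left(-77\right)^{2}\right) - 4889 = \left(\frac{17}{4} + \frac{1}{8} \cdot 5041 + \frac{1}{8} \cdot 71 \cdot 5929\right) - 4889 = \left(\frac{17}{4} + \frac{5041}{8} + \frac{420959}{8}\right) - 4889 = \frac{213017}{4} - 4889 = \frac{193461}{4}$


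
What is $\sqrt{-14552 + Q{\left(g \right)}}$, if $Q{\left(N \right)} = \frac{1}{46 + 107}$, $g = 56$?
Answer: $\frac{i \sqrt{37849735}}{51} \approx 120.63 i$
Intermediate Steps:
$Q{\left(N \right)} = \frac{1}{153}$
$\sqrt{-14552 + Q{\left(g \right)}} = \sqrt{-14552 + \frac{1}{153}} = \sqrt{- \frac{2226455}{153}} = \frac{i \sqrt{37849735}}{51}$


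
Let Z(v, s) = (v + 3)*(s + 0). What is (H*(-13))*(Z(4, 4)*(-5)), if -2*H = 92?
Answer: -83720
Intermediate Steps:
H = -46 (H = -½*92 = -46)
Z(v, s) = s*(3 + v) (Z(v, s) = (3 + v)*s = s*(3 + v))
(H*(-13))*(Z(4, 4)*(-5)) = (-46*(-13))*((4*(3 + 4))*(-5)) = 598*((4*7)*(-5)) = 598*(28*(-5)) = 598*(-140) = -83720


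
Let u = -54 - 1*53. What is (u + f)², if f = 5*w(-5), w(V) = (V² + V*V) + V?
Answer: 13924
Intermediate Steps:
w(V) = V + 2*V² (w(V) = (V² + V²) + V = 2*V² + V = V + 2*V²)
u = -107 (u = -54 - 53 = -107)
f = 225 (f = 5*(-5*(1 + 2*(-5))) = 5*(-5*(1 - 10)) = 5*(-5*(-9)) = 5*45 = 225)
(u + f)² = (-107 + 225)² = 118² = 13924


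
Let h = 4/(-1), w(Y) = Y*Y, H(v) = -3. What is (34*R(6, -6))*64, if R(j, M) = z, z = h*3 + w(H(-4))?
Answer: -6528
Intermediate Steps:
w(Y) = Y²
h = -4 (h = 4*(-1) = -4)
z = -3 (z = -4*3 + (-3)² = -12 + 9 = -3)
R(j, M) = -3
(34*R(6, -6))*64 = (34*(-3))*64 = -102*64 = -6528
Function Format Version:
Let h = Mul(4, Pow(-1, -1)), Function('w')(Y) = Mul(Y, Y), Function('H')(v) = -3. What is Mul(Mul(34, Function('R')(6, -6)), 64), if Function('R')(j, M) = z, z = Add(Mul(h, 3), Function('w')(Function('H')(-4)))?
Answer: -6528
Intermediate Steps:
Function('w')(Y) = Pow(Y, 2)
h = -4 (h = Mul(4, -1) = -4)
z = -3 (z = Add(Mul(-4, 3), Pow(-3, 2)) = Add(-12, 9) = -3)
Function('R')(j, M) = -3
Mul(Mul(34, Function('R')(6, -6)), 64) = Mul(Mul(34, -3), 64) = Mul(-102, 64) = -6528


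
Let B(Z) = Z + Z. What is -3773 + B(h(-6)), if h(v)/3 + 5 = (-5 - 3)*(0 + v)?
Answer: -3515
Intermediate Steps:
h(v) = -15 - 24*v (h(v) = -15 + 3*((-5 - 3)*(0 + v)) = -15 + 3*(-8*v) = -15 - 24*v)
B(Z) = 2*Z
-3773 + B(h(-6)) = -3773 + 2*(-15 - 24*(-6)) = -3773 + 2*(-15 + 144) = -3773 + 2*129 = -3773 + 258 = -3515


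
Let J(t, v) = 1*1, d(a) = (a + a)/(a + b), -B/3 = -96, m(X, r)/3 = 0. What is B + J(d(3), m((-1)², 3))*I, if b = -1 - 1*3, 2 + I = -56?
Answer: 230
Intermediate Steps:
m(X, r) = 0 (m(X, r) = 3*0 = 0)
I = -58 (I = -2 - 56 = -58)
B = 288 (B = -3*(-96) = 288)
b = -4 (b = -1 - 3 = -4)
d(a) = 2*a/(-4 + a) (d(a) = (a + a)/(a - 4) = (2*a)/(-4 + a) = 2*a/(-4 + a))
J(t, v) = 1
B + J(d(3), m((-1)², 3))*I = 288 + 1*(-58) = 288 - 58 = 230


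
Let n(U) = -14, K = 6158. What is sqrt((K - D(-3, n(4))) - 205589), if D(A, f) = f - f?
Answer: 3*I*sqrt(22159) ≈ 446.58*I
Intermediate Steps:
D(A, f) = 0
sqrt((K - D(-3, n(4))) - 205589) = sqrt((6158 - 1*0) - 205589) = sqrt((6158 + 0) - 205589) = sqrt(6158 - 205589) = sqrt(-199431) = 3*I*sqrt(22159)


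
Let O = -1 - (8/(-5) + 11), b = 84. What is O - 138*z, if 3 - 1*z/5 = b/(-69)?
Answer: -14602/5 ≈ -2920.4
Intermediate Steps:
O = -52/5 (O = -1 - (8*(-⅕) + 11) = -1 - (-8/5 + 11) = -1 - 1*47/5 = -1 - 47/5 = -52/5 ≈ -10.400)
z = 485/23 (z = 15 - 420/(-69) = 15 - 420*(-1)/69 = 15 - 5*(-28/23) = 15 + 140/23 = 485/23 ≈ 21.087)
O - 138*z = -52/5 - 138*485/23 = -52/5 - 2910 = -14602/5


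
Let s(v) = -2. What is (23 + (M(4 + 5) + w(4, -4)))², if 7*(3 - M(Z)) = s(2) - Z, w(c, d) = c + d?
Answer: 37249/49 ≈ 760.18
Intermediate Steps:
M(Z) = 23/7 + Z/7 (M(Z) = 3 - (-2 - Z)/7 = 3 + (2/7 + Z/7) = 23/7 + Z/7)
(23 + (M(4 + 5) + w(4, -4)))² = (23 + ((23/7 + (4 + 5)/7) + (4 - 4)))² = (23 + ((23/7 + (⅐)*9) + 0))² = (23 + ((23/7 + 9/7) + 0))² = (23 + (32/7 + 0))² = (23 + 32/7)² = (193/7)² = 37249/49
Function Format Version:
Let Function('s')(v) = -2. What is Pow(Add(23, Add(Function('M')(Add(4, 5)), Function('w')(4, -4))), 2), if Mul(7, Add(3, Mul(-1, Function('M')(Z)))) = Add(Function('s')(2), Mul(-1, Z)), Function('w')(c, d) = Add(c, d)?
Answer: Rational(37249, 49) ≈ 760.18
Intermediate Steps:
Function('M')(Z) = Add(Rational(23, 7), Mul(Rational(1, 7), Z)) (Function('M')(Z) = Add(3, Mul(Rational(-1, 7), Add(-2, Mul(-1, Z)))) = Add(3, Add(Rational(2, 7), Mul(Rational(1, 7), Z))) = Add(Rational(23, 7), Mul(Rational(1, 7), Z)))
Pow(Add(23, Add(Function('M')(Add(4, 5)), Function('w')(4, -4))), 2) = Pow(Add(23, Add(Add(Rational(23, 7), Mul(Rational(1, 7), Add(4, 5))), Add(4, -4))), 2) = Pow(Add(23, Add(Add(Rational(23, 7), Mul(Rational(1, 7), 9)), 0)), 2) = Pow(Add(23, Add(Add(Rational(23, 7), Rational(9, 7)), 0)), 2) = Pow(Add(23, Add(Rational(32, 7), 0)), 2) = Pow(Add(23, Rational(32, 7)), 2) = Pow(Rational(193, 7), 2) = Rational(37249, 49)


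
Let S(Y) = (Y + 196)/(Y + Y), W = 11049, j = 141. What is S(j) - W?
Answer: -3115481/282 ≈ -11048.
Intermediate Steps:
S(Y) = (196 + Y)/(2*Y) (S(Y) = (196 + Y)/((2*Y)) = (196 + Y)*(1/(2*Y)) = (196 + Y)/(2*Y))
S(j) - W = (½)*(196 + 141)/141 - 1*11049 = (½)*(1/141)*337 - 11049 = 337/282 - 11049 = -3115481/282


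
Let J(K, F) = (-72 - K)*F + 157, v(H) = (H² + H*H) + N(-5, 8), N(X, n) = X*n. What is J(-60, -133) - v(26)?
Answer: 441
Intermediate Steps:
v(H) = -40 + 2*H² (v(H) = (H² + H*H) - 5*8 = (H² + H²) - 40 = 2*H² - 40 = -40 + 2*H²)
J(K, F) = 157 + F*(-72 - K) (J(K, F) = F*(-72 - K) + 157 = 157 + F*(-72 - K))
J(-60, -133) - v(26) = (157 - 72*(-133) - 1*(-133)*(-60)) - (-40 + 2*26²) = (157 + 9576 - 7980) - (-40 + 2*676) = 1753 - (-40 + 1352) = 1753 - 1*1312 = 1753 - 1312 = 441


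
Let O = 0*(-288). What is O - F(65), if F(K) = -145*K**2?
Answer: 612625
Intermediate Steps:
O = 0
O - F(65) = 0 - (-145)*65**2 = 0 - (-145)*4225 = 0 - 1*(-612625) = 0 + 612625 = 612625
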